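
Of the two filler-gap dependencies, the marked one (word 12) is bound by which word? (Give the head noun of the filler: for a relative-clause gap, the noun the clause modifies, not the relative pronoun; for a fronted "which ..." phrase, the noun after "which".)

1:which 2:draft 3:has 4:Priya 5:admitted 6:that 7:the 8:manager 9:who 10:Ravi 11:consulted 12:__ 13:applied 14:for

The marked gap is inside the relative clause, the direct object of "consulted".
Its filler is the head noun "manager" (via "who"), at word 8.
(The other dependency links word 2 to a gap after word 14.)

8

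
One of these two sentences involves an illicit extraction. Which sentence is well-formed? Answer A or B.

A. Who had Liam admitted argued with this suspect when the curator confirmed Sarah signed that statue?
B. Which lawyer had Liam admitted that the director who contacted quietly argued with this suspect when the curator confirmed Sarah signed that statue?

A

In B, the wh-phrase is extracted from inside a complex-NP island (relative clause) (introduced by "who"), which blocks movement.
In A, the extraction path crosses only that-complement boundaries, which are transparent.
So A is grammatical.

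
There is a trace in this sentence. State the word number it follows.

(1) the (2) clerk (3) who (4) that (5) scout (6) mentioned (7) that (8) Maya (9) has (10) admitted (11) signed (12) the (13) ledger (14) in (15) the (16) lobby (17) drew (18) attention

The displaced element is "the clerk" (word 2).
It is linked across 2 clause boundaries (that → Ø).
It functions as the subject of "signed", so the gap sits immediately after word 10 ("admitted").
Base order: That scout mentioned that Maya has admitted that the clerk signed the ledger in the lobby.

10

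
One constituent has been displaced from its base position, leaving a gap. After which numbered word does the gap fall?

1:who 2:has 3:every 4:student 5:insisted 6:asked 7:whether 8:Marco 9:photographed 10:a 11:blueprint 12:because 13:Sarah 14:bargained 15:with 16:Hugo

The displaced element is "who" (word 1).
It is linked across 1 clause boundary (Ø).
It functions as the subject of "asked", so the gap sits immediately after word 5 ("insisted").
Base order: Every student has insisted that who asked whether Marco photographed a blueprint because Sarah bargained with Hugo.

5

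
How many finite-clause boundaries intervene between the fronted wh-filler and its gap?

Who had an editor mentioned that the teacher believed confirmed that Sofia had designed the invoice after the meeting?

"who" is extracted from the subject of "confirmed".
Boundaries crossed, outermost first: [that], [Ø] — 2 in total.

2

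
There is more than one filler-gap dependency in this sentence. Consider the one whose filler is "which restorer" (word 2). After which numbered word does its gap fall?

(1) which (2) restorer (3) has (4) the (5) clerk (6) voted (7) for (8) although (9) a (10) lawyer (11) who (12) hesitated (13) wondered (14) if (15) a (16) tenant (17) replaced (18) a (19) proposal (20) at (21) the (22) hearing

7

The displaced element is "which restorer" (word 2).
It functions as the object of the preposition "for" of "voted", so the gap sits immediately after word 7 ("for").
Base order: The clerk has voted for which restorer although a lawyer who hesitated wondered if a tenant replaced a proposal at the hearing.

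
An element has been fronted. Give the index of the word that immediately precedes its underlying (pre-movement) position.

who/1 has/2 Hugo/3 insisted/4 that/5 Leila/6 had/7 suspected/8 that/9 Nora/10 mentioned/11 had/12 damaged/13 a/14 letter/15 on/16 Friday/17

11

The displaced element is "who" (word 1).
It is linked across 3 clause boundaries (that → that → Ø).
It functions as the subject of "damaged", so the gap sits immediately after word 11 ("mentioned").
Base order: Hugo has insisted that Leila had suspected that Nora mentioned who had damaged a letter on Friday.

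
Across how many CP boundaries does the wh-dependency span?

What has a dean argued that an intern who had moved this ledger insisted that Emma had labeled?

2

"what" is extracted from the object of "labeled".
Boundaries crossed, outermost first: [that], [that] — 2 in total.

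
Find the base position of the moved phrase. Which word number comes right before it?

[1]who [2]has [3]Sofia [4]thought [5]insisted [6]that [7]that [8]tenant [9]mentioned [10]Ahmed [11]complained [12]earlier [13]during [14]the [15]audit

The displaced element is "who" (word 1).
It is linked across 1 clause boundary (Ø).
It functions as the subject of "insisted", so the gap sits immediately after word 4 ("thought").
Base order: Sofia has thought that who insisted that that tenant mentioned Ahmed complained earlier during the audit.

4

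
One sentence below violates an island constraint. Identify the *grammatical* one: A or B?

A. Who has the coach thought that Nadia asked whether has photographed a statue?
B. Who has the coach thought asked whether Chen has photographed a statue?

In A, the wh-phrase is extracted from inside a wh-island (introduced by "whether"), which blocks movement.
In B, the extraction path crosses only that-complement boundaries, which are transparent.
So B is grammatical.

B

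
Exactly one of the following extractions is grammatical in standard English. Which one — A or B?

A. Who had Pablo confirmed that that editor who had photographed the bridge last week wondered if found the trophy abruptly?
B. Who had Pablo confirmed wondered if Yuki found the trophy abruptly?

B

In A, the wh-phrase is extracted from inside a wh-island (introduced by "if"), which blocks movement.
In B, the extraction path crosses only that-complement boundaries, which are transparent.
So B is grammatical.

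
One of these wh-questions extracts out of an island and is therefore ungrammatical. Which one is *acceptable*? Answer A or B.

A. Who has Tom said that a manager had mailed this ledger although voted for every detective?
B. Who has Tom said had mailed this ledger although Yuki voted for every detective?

B

In A, the wh-phrase is extracted from inside an adjunct island (introduced by "although"), which blocks movement.
In B, the extraction path crosses only that-complement boundaries, which are transparent.
So B is grammatical.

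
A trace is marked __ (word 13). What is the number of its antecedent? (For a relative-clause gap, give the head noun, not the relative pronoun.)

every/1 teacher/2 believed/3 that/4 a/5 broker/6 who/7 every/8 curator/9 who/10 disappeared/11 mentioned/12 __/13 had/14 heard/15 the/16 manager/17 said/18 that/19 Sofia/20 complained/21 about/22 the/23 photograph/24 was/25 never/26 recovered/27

The gap at 13 is the subject of "heard", inside a relative clause.
The relative pronoun is "who" (word 7); it is bound by the head noun immediately before it.
Its filler is the head noun "broker", at word 6.

6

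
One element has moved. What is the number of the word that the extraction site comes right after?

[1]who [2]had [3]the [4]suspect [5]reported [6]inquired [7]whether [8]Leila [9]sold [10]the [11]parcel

5

The displaced element is "who" (word 1).
It is linked across 1 clause boundary (Ø).
It functions as the subject of "inquired", so the gap sits immediately after word 5 ("reported").
Base order: The suspect had reported that who inquired whether Leila sold the parcel.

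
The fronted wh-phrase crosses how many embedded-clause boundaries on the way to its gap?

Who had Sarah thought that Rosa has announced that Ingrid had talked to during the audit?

"who" is extracted from the PP object of "talked".
Boundaries crossed, outermost first: [that], [that] — 2 in total.

2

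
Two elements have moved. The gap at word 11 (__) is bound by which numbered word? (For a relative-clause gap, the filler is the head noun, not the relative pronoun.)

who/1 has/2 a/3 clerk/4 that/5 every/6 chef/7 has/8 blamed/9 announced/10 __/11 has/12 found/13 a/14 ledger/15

1

The marked gap is the subject of "found".
Its filler is the fronted wh-phrase "who", at word 1.
(The other dependency links word 4 to a gap after word 9.)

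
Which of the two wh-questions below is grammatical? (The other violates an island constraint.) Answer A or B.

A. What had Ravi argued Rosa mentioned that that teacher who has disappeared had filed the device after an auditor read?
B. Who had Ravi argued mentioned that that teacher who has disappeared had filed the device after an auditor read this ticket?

In A, the wh-phrase is extracted from inside an adjunct island (introduced by "after"), which blocks movement.
In B, the extraction path crosses only that-complement boundaries, which are transparent.
So B is grammatical.

B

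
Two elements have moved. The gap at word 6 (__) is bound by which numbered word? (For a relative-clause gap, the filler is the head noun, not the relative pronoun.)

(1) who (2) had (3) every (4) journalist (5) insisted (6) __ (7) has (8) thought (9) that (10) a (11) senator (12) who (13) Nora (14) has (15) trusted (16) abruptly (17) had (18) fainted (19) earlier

1

The marked gap is the subject of "thought".
Its filler is the fronted wh-phrase "who", at word 1.
(The other dependency links word 11 to a gap after word 15.)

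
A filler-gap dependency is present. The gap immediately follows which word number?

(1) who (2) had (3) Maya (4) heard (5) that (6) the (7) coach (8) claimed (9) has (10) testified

The displaced element is "who" (word 1).
It is linked across 2 clause boundaries (that → Ø).
It functions as the subject of "testified", so the gap sits immediately after word 8 ("claimed").
Base order: Maya had heard that the coach claimed who has testified.

8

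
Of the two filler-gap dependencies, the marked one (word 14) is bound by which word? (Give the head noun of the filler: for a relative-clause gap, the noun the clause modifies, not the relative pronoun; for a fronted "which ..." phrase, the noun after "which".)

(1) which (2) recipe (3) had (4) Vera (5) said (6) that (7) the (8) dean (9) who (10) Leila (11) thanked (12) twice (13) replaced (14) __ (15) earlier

2

The marked gap is the direct object of "replaced".
Its filler is the fronted wh-phrase "which recipe", at word 2.
(The other dependency links word 8 to a gap after word 11.)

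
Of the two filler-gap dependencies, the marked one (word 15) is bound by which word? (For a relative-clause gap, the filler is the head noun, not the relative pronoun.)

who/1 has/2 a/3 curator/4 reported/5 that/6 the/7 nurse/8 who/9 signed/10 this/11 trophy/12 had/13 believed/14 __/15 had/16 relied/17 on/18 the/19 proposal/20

1

The marked gap is the subject of "relied".
Its filler is the fronted wh-phrase "who", at word 1.
(The other dependency links word 8 to a gap after word 9.)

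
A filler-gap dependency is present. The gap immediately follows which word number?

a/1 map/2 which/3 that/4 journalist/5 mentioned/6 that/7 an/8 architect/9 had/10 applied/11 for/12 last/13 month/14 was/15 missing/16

12

The displaced element is "a map" (word 2).
It is linked across 1 clause boundary (that).
It functions as the object of the preposition "for" of "applied", so the gap sits immediately after word 12 ("for").
Base order: That journalist mentioned that an architect had applied for a map last month.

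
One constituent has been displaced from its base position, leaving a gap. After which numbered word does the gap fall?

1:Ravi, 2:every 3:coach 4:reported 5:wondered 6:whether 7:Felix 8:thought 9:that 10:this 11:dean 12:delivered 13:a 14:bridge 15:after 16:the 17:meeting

4

The displaced element is "Ravi" (word 1).
It is linked across 1 clause boundary (Ø).
It functions as the subject of "wondered", so the gap sits immediately after word 4 ("reported").
Base order: Every coach reported Ravi wondered whether Felix thought that this dean delivered a bridge after the meeting.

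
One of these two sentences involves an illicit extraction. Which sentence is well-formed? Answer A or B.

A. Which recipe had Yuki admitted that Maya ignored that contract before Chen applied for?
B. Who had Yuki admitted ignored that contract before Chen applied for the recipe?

B

In A, the wh-phrase is extracted from inside an adjunct island (introduced by "before"), which blocks movement.
In B, the extraction path crosses only that-complement boundaries, which are transparent.
So B is grammatical.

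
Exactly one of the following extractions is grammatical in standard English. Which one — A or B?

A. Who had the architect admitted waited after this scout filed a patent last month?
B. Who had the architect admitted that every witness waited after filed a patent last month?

In B, the wh-phrase is extracted from inside an adjunct island (introduced by "after"), which blocks movement.
In A, the extraction path crosses only that-complement boundaries, which are transparent.
So A is grammatical.

A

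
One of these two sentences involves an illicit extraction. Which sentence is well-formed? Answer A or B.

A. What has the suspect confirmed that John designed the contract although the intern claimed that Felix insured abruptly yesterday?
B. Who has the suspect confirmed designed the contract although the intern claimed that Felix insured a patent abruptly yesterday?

In A, the wh-phrase is extracted from inside an adjunct island (introduced by "although"), which blocks movement.
In B, the extraction path crosses only that-complement boundaries, which are transparent.
So B is grammatical.

B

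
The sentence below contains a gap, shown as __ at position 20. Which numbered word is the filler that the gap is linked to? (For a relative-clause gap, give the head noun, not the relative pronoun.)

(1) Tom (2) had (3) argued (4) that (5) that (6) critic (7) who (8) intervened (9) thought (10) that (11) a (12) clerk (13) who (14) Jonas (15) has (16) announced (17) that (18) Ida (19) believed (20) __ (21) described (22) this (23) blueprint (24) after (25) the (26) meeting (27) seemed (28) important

The gap at 20 is the subject of "described", inside a relative clause.
The relative pronoun is "who" (word 13); it is bound by the head noun immediately before it.
Its filler is the head noun "clerk", at word 12.

12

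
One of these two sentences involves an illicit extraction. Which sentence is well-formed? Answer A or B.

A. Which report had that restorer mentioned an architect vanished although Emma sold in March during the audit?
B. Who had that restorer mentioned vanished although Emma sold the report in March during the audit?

B

In A, the wh-phrase is extracted from inside an adjunct island (introduced by "although"), which blocks movement.
In B, the extraction path crosses only that-complement boundaries, which are transparent.
So B is grammatical.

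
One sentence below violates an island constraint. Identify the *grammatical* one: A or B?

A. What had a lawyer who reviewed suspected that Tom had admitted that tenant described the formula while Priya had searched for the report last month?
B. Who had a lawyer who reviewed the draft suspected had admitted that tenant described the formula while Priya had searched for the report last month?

In A, the wh-phrase is extracted from inside a complex-NP island (relative clause) (introduced by "who"), which blocks movement.
In B, the extraction path crosses only that-complement boundaries, which are transparent.
So B is grammatical.

B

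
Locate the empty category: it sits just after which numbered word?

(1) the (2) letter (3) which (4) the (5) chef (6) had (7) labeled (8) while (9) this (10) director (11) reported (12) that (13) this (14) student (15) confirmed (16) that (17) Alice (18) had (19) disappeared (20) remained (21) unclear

7

The displaced element is "the letter" (word 2).
It functions as the direct object of "labeled", so the gap sits immediately after word 7 ("labeled").
Base order: The chef had labeled the letter while this director reported that this student confirmed that Alice had disappeared.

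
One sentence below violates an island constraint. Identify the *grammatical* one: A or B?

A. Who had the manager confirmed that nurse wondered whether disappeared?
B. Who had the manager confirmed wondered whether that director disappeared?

In A, the wh-phrase is extracted from inside a wh-island (introduced by "whether"), which blocks movement.
In B, the extraction path crosses only that-complement boundaries, which are transparent.
So B is grammatical.

B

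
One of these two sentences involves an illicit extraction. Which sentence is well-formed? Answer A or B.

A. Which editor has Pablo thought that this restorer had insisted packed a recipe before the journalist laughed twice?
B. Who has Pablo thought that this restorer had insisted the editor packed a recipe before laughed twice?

In B, the wh-phrase is extracted from inside an adjunct island (introduced by "before"), which blocks movement.
In A, the extraction path crosses only that-complement boundaries, which are transparent.
So A is grammatical.

A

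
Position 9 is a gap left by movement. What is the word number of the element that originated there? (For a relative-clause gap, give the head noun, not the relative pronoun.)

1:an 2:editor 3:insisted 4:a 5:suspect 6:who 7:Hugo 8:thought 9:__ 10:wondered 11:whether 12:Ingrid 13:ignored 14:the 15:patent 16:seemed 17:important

5

The gap at 9 is the subject of "wondered", inside a relative clause.
The relative pronoun is "who" (word 6); it is bound by the head noun immediately before it.
Its filler is the head noun "suspect", at word 5.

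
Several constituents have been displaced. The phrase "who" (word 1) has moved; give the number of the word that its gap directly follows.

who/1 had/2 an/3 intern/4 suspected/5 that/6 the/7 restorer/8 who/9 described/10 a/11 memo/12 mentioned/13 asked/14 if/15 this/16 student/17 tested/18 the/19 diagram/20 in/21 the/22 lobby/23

13

The displaced element is "who" (word 1).
It is linked across 2 clause boundaries (that → Ø).
It functions as the subject of "asked", so the gap sits immediately after word 13 ("mentioned").
Base order: An intern had suspected that the restorer who described a memo mentioned that who asked if this student tested the diagram in the lobby.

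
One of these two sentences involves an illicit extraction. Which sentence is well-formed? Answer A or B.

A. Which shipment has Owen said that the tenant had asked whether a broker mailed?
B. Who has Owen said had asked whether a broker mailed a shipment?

B

In A, the wh-phrase is extracted from inside a wh-island (introduced by "whether"), which blocks movement.
In B, the extraction path crosses only that-complement boundaries, which are transparent.
So B is grammatical.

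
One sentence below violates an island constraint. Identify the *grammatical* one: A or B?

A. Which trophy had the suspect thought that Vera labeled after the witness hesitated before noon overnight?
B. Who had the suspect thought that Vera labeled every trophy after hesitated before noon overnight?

A

In B, the wh-phrase is extracted from inside an adjunct island (introduced by "after"), which blocks movement.
In A, the extraction path crosses only that-complement boundaries, which are transparent.
So A is grammatical.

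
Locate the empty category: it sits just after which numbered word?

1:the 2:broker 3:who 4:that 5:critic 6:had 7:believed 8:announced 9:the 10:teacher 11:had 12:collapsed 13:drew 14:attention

7

The displaced element is "the broker" (word 2).
It is linked across 1 clause boundary (Ø).
It functions as the subject of "announced", so the gap sits immediately after word 7 ("believed").
Base order: That critic had believed that the broker announced the teacher had collapsed.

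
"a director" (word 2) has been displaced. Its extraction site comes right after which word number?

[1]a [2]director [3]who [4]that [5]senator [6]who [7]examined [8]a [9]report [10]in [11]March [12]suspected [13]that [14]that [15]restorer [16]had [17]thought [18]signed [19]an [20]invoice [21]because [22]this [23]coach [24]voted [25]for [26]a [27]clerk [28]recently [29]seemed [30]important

The displaced element is "a director" (word 2).
It is linked across 2 clause boundaries (that → Ø).
It functions as the subject of "signed", so the gap sits immediately after word 17 ("thought").
Base order: That senator who examined a report in March suspected that that restorer had thought that a director signed an invoice because this coach voted for a clerk recently.

17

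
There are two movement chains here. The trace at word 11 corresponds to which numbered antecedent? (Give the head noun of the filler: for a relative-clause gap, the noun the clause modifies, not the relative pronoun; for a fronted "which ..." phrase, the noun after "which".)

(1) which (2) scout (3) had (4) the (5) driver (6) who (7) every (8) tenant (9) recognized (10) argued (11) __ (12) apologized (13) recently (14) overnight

The marked gap is the subject of "apologized".
Its filler is the fronted wh-phrase "which scout", at word 2.
(The other dependency links word 5 to a gap after word 9.)

2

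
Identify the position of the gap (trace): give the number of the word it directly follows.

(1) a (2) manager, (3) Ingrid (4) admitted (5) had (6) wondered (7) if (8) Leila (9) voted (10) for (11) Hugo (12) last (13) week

4

The displaced element is "a manager" (word 2).
It is linked across 1 clause boundary (Ø).
It functions as the subject of "wondered", so the gap sits immediately after word 4 ("admitted").
Base order: Ingrid admitted a manager had wondered if Leila voted for Hugo last week.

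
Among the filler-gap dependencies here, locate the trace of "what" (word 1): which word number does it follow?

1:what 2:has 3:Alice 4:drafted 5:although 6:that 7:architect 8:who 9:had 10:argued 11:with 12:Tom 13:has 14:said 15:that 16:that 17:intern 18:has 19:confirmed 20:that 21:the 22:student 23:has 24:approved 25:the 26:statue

4

The displaced element is "what" (word 1).
It functions as the direct object of "drafted", so the gap sits immediately after word 4 ("drafted").
Base order: Alice has drafted what although that architect who had argued with Tom has said that that intern has confirmed that the student has approved the statue.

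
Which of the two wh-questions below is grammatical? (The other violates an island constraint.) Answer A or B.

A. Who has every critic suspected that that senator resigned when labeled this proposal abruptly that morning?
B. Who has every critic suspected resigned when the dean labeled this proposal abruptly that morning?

B

In A, the wh-phrase is extracted from inside an adjunct island (introduced by "when"), which blocks movement.
In B, the extraction path crosses only that-complement boundaries, which are transparent.
So B is grammatical.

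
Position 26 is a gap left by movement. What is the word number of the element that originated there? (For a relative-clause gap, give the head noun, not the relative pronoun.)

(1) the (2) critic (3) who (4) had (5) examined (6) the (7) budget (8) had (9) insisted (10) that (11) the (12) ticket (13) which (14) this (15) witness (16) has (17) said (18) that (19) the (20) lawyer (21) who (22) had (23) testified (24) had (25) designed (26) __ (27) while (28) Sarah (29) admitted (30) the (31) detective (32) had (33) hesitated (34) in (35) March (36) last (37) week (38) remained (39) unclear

12

The gap at 26 is the object of "designed", inside a relative clause.
The relative pronoun is "which" (word 13); it is bound by the head noun immediately before it.
Its filler is the head noun "ticket", at word 12.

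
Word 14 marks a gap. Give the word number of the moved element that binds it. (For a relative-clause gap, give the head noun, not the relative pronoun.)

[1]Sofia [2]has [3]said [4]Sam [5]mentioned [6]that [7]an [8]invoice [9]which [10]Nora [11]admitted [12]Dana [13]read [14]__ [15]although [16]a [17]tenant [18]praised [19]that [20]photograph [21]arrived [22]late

The gap at 14 is the object of "read", inside a relative clause.
The relative pronoun is "which" (word 9); it is bound by the head noun immediately before it.
Its filler is the head noun "invoice", at word 8.

8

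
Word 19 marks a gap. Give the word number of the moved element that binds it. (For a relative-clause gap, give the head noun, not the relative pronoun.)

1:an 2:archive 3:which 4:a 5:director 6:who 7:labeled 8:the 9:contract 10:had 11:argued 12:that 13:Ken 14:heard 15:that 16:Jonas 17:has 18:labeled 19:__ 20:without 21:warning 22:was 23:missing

The gap at 19 is the object of "labeled", inside a relative clause.
The relative pronoun is "which" (word 3); it is bound by the head noun immediately before it.
Its filler is the head noun "archive", at word 2.

2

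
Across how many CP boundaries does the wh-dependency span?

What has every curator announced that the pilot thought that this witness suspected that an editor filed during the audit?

"what" is extracted from the object of "filed".
Boundaries crossed, outermost first: [that], [that], [that] — 3 in total.

3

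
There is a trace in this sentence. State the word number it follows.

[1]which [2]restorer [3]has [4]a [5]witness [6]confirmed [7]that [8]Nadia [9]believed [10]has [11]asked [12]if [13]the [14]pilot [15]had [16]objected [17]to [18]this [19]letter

The displaced element is "which restorer" (word 2).
It is linked across 2 clause boundaries (that → Ø).
It functions as the subject of "asked", so the gap sits immediately after word 9 ("believed").
Base order: A witness has confirmed that Nadia believed which restorer has asked if the pilot had objected to this letter.

9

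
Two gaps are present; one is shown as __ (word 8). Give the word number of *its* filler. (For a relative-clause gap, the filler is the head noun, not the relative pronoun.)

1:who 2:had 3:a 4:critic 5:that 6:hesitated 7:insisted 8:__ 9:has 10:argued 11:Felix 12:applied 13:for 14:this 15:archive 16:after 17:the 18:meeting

1

The marked gap is the subject of "argued".
Its filler is the fronted wh-phrase "who", at word 1.
(The other dependency links word 4 to a gap after word 5.)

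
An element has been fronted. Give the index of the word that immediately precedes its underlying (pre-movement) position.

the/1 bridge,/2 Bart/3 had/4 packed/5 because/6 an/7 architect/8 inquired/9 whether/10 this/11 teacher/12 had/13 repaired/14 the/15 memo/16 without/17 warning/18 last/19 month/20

The displaced element is "the bridge" (word 2).
It functions as the direct object of "packed", so the gap sits immediately after word 5 ("packed").
Base order: Bart had packed the bridge because an architect inquired whether this teacher had repaired the memo without warning last month.

5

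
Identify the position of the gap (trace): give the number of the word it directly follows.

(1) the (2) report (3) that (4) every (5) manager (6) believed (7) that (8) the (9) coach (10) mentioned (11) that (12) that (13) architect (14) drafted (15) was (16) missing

The displaced element is "the report" (word 2).
It is linked across 2 clause boundaries (that → that).
It functions as the direct object of "drafted", so the gap sits immediately after word 14 ("drafted").
Base order: Every manager believed that the coach mentioned that that architect drafted the report.

14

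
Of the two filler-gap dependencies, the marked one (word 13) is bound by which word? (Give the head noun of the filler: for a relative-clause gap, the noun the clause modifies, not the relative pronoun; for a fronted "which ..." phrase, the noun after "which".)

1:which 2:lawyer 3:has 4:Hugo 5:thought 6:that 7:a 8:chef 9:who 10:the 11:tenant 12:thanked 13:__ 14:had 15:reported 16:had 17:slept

The marked gap is inside the relative clause, the direct object of "thanked".
Its filler is the head noun "chef" (via "who"), at word 8.
(The other dependency links word 2 to a gap after word 15.)

8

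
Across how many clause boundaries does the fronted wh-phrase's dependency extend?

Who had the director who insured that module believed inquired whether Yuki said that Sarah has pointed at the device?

"who" is extracted from the subject of "inquired".
Boundaries crossed, outermost first: [Ø] — 1 in total.

1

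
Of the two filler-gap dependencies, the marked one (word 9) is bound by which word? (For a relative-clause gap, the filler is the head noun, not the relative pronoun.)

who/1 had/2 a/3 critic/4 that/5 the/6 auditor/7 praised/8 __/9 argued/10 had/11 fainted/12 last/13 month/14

The marked gap is inside the relative clause, the direct object of "praised".
Its filler is the head noun "critic" (via "that"), at word 4.
(The other dependency links word 1 to a gap after word 10.)

4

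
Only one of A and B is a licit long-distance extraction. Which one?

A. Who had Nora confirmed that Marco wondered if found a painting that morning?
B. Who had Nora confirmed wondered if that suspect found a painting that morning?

In A, the wh-phrase is extracted from inside a wh-island (introduced by "if"), which blocks movement.
In B, the extraction path crosses only that-complement boundaries, which are transparent.
So B is grammatical.

B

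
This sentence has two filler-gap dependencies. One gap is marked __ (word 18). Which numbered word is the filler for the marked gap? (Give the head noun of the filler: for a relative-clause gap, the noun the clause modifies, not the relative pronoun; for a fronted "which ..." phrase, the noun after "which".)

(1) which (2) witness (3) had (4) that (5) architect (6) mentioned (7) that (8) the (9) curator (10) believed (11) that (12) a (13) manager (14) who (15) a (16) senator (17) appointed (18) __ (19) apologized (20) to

The marked gap is inside the relative clause, the direct object of "appointed".
Its filler is the head noun "manager" (via "who"), at word 13.
(The other dependency links word 2 to a gap after word 20.)

13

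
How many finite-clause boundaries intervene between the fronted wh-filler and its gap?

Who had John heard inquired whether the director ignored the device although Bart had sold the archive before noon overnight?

"who" is extracted from the subject of "inquired".
Boundaries crossed, outermost first: [Ø] — 1 in total.

1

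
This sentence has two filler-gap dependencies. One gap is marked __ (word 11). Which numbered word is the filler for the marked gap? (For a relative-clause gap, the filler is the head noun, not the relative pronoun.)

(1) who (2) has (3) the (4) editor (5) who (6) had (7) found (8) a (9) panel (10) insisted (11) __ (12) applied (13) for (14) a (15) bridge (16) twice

1

The marked gap is the subject of "applied".
Its filler is the fronted wh-phrase "who", at word 1.
(The other dependency links word 4 to a gap after word 5.)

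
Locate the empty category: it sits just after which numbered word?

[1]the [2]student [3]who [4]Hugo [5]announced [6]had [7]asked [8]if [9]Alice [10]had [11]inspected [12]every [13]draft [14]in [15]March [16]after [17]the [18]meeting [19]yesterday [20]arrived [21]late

The displaced element is "the student" (word 2).
It is linked across 1 clause boundary (Ø).
It functions as the subject of "asked", so the gap sits immediately after word 5 ("announced").
Base order: Hugo announced that the student had asked if Alice had inspected every draft in March after the meeting yesterday.

5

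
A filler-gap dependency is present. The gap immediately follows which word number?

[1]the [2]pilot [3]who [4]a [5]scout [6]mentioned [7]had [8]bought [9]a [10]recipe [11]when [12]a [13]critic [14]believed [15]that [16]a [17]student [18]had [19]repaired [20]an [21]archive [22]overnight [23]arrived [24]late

The displaced element is "the pilot" (word 2).
It is linked across 1 clause boundary (Ø).
It functions as the subject of "bought", so the gap sits immediately after word 6 ("mentioned").
Base order: A scout mentioned that the pilot had bought a recipe when a critic believed that a student had repaired an archive overnight.

6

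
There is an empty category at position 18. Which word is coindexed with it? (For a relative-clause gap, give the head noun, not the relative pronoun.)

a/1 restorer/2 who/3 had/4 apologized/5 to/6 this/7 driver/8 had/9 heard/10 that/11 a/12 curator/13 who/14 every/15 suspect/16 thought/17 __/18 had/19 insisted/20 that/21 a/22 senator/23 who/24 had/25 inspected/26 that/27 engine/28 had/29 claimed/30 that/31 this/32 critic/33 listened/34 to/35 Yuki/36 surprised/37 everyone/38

The gap at 18 is the subject of "insisted", inside a relative clause.
The relative pronoun is "who" (word 14); it is bound by the head noun immediately before it.
Its filler is the head noun "curator", at word 13.

13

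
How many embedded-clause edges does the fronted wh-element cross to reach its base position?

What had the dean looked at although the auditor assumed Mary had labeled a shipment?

0

"what" originates inside the matrix clause — no clause boundary is crossed.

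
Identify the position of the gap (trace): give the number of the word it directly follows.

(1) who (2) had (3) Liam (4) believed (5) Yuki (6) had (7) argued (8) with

8

The displaced element is "who" (word 1).
It is linked across 1 clause boundary (Ø).
It functions as the object of the preposition "with" of "argued", so the gap sits immediately after word 8 ("with").
Base order: Liam had believed Yuki had argued with who.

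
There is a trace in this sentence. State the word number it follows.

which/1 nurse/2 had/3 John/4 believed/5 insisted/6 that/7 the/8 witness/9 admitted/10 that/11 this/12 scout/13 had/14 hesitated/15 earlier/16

5

The displaced element is "which nurse" (word 2).
It is linked across 1 clause boundary (Ø).
It functions as the subject of "insisted", so the gap sits immediately after word 5 ("believed").
Base order: John had believed which nurse insisted that the witness admitted that this scout had hesitated earlier.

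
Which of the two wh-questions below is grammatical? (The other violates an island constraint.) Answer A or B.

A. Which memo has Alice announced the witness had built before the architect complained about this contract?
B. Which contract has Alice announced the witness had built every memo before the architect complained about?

In B, the wh-phrase is extracted from inside an adjunct island (introduced by "before"), which blocks movement.
In A, the extraction path crosses only that-complement boundaries, which are transparent.
So A is grammatical.

A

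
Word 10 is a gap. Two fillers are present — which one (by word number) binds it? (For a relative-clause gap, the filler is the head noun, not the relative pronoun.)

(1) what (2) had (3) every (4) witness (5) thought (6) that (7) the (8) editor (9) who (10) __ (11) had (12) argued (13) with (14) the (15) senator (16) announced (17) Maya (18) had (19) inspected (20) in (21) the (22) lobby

The marked gap is inside the relative clause, the subject of "argued".
Its filler is the head noun "editor" (via "who"), at word 8.
(The other dependency links word 1 to a gap after word 19.)

8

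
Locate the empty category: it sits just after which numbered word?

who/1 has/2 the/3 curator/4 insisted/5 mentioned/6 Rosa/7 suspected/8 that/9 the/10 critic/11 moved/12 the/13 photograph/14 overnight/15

The displaced element is "who" (word 1).
It is linked across 1 clause boundary (Ø).
It functions as the subject of "mentioned", so the gap sits immediately after word 5 ("insisted").
Base order: The curator has insisted that who mentioned Rosa suspected that the critic moved the photograph overnight.

5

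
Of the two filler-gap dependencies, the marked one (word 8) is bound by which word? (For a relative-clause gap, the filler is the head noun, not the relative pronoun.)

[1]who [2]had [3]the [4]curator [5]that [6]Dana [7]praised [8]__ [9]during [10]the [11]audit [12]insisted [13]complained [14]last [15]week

4

The marked gap is inside the relative clause, the direct object of "praised".
Its filler is the head noun "curator" (via "that"), at word 4.
(The other dependency links word 1 to a gap after word 12.)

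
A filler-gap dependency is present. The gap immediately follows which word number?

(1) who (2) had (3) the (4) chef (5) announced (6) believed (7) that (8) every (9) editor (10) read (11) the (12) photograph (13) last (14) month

The displaced element is "who" (word 1).
It is linked across 1 clause boundary (Ø).
It functions as the subject of "believed", so the gap sits immediately after word 5 ("announced").
Base order: The chef had announced that who believed that every editor read the photograph last month.

5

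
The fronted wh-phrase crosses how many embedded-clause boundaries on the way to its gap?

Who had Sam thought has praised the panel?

1

"who" is extracted from the subject of "praised".
Boundaries crossed, outermost first: [Ø] — 1 in total.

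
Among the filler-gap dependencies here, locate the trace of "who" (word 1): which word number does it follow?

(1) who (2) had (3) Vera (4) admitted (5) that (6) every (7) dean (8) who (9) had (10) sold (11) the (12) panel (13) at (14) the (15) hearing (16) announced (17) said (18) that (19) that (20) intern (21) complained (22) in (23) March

The displaced element is "who" (word 1).
It is linked across 2 clause boundaries (that → Ø).
It functions as the subject of "said", so the gap sits immediately after word 16 ("announced").
Base order: Vera had admitted that every dean who had sold the panel at the hearing announced that who said that that intern complained in March.

16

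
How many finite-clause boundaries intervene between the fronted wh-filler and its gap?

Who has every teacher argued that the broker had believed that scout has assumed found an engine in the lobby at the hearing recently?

"who" is extracted from the subject of "found".
Boundaries crossed, outermost first: [that], [Ø], [Ø] — 3 in total.

3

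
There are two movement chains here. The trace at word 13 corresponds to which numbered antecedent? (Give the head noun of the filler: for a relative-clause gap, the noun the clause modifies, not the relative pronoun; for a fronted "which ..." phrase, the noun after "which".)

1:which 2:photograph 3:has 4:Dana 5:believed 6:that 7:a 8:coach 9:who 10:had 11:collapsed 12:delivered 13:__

The marked gap is the direct object of "delivered".
Its filler is the fronted wh-phrase "which photograph", at word 2.
(The other dependency links word 8 to a gap after word 9.)

2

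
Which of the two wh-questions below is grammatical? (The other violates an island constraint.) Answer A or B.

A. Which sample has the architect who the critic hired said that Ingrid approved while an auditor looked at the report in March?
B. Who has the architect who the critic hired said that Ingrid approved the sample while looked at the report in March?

A

In B, the wh-phrase is extracted from inside an adjunct island (introduced by "while"), which blocks movement.
In A, the extraction path crosses only that-complement boundaries, which are transparent.
So A is grammatical.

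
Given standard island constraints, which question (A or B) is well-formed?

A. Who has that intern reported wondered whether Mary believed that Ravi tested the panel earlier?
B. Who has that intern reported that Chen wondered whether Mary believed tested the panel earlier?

A

In B, the wh-phrase is extracted from inside a wh-island (introduced by "whether"), which blocks movement.
In A, the extraction path crosses only that-complement boundaries, which are transparent.
So A is grammatical.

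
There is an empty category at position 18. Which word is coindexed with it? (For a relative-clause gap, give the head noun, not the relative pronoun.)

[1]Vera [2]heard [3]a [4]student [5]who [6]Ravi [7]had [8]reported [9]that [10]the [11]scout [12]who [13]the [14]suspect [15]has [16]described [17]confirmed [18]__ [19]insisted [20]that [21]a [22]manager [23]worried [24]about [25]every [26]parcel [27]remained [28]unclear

4

The gap at 18 is the subject of "insisted", inside a relative clause.
The relative pronoun is "who" (word 5); it is bound by the head noun immediately before it.
Its filler is the head noun "student", at word 4.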